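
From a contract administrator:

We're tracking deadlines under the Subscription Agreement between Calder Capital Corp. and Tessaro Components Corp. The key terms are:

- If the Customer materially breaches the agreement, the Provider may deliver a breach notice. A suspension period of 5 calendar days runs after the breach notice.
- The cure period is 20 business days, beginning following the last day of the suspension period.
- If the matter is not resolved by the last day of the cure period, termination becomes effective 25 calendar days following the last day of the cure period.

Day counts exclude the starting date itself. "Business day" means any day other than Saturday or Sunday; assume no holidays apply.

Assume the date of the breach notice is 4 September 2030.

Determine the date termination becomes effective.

The last day of the suspension period: 4 September 2030 + 5 days = 9 September 2030.
The last day of the cure period: 20 business days after Monday, 9 September 2030, skipping weekends — Sep 10, Sep 11, Sep 12, Sep 13, …, Oct 3, Oct 4, Oct 7 — lands on Monday, 7 October 2030.
The date termination becomes effective: 25 calendar days after 7 October 2030 is 1 November 2030.

1 November 2030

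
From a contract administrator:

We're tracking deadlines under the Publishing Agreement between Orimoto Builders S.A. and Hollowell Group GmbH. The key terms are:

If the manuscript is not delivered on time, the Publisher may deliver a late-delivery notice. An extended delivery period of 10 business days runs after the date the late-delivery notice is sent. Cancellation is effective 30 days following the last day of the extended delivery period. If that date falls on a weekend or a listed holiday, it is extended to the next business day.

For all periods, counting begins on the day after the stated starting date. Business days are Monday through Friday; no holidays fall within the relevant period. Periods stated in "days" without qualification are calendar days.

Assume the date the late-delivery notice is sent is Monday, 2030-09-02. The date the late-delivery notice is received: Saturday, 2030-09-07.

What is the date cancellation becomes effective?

2030-10-16

The last day of the extended delivery period: 10 business days after Monday, 2030-09-02, skipping weekends — Sep 3, Sep 4, Sep 5, Sep 6, Sep 9, Sep 10, Sep 11, Sep 12, Sep 13, Sep 16 — lands on Monday, 2030-09-16.
The date cancellation becomes effective: 30 calendar days after 2030-09-16 is 2030-10-16. 2030-10-16 is a Wednesday, so no roll-forward applies.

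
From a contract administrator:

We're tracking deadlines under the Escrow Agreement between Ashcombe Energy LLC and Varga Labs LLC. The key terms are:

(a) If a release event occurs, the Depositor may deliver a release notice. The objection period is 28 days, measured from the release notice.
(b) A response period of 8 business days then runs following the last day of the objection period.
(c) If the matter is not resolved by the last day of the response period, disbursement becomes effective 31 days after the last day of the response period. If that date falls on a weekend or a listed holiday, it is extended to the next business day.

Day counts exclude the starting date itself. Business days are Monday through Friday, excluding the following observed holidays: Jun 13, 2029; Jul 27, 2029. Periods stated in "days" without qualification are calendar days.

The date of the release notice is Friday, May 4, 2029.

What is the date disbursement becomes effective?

The last day of the objection period: May 4, 2029 + 28 days = Jun 1, 2029.
The last day of the response period: counting 8 business days from Friday, Jun 1, 2029 (Jun 4, Jun 5, Jun 6, Jun 7, Jun 8, Jun 11, Jun 12, Jun 14, skipping weekends and the listed holiday on Jun 13) reaches Thursday, Jun 14, 2029.
The date disbursement becomes effective: Jun 14, 2029 + 31 days = Jul 15, 2029. That falls on a Sunday, so it rolls to the next business day, Monday, Jul 16, 2029.

Jul 16, 2029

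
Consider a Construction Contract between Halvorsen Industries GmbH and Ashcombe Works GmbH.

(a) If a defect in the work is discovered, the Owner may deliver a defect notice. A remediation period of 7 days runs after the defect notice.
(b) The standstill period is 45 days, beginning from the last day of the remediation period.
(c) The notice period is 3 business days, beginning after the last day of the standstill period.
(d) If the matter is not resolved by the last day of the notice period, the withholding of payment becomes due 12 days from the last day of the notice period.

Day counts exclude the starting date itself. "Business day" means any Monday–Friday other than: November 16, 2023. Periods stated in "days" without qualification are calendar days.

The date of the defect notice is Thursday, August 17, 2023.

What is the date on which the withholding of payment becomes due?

October 23, 2023

The last day of the remediation period: 7 calendar days after August 17, 2023 is August 24, 2023.
Adding 45 calendar days to August 24, 2023 gives October 8, 2023, which is the last day of the standstill period.
From Sunday, October 8, 2023, 3 business days (Oct 9, Oct 10, Oct 11, skipping weekends) brings us to Wednesday, October 11, 2023, which is the last day of the notice period.
Adding 12 calendar days to October 11, 2023 gives October 23, 2023, which is the date on which the withholding of payment becomes due.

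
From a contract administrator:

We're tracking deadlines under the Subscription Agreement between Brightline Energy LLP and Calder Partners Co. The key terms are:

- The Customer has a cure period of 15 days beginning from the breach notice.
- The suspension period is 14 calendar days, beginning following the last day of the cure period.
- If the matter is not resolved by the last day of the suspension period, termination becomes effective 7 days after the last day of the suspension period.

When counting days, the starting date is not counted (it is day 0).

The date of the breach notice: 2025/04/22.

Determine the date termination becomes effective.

The last day of the cure period: 15 calendar days after 2025/04/22 is 2025/05/07.
Adding 14 calendar days to 2025/05/07 gives 2025/05/21, which is the last day of the suspension period.
The date termination becomes effective: 7 calendar days after 2025/05/21 is 2025/05/28.

2025/05/28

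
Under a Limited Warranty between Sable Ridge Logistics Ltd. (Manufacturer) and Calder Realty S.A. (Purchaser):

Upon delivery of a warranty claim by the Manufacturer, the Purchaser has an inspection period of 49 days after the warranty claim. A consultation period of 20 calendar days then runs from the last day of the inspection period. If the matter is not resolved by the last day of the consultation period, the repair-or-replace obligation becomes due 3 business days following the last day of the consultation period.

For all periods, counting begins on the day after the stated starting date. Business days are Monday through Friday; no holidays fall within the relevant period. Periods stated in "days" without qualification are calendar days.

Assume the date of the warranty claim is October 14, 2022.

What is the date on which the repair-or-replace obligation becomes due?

The last day of the inspection period: October 14, 2022 + 49 days = December 2, 2022.
The last day of the consultation period: 20 calendar days after December 2, 2022 is December 22, 2022.
The date on which the repair-or-replace obligation becomes due: counting 3 business days from Thursday, December 22, 2022 (Dec 23, Dec 26, Dec 27, skipping weekends) reaches Tuesday, December 27, 2022.

December 27, 2022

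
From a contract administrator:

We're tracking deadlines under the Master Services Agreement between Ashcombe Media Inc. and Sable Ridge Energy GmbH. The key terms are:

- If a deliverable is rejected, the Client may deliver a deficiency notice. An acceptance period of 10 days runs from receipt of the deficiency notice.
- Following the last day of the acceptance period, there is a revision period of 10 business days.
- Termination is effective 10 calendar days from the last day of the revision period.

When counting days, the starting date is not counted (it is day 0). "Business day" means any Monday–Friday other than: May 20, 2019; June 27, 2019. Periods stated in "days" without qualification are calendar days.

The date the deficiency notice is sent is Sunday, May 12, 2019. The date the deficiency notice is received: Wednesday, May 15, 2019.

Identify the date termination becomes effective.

June 17, 2019

The last day of the acceptance period: May 15, 2019 + 10 days = May 25, 2019.
The last day of the revision period: counting 10 business days from Saturday, May 25, 2019 (May 27, May 28, May 29, May 30, May 31, Jun 3, Jun 4, Jun 5, Jun 6, Jun 7, skipping weekends) reaches Friday, June 7, 2019.
The date termination becomes effective: 10 calendar days after June 7, 2019 is June 17, 2019.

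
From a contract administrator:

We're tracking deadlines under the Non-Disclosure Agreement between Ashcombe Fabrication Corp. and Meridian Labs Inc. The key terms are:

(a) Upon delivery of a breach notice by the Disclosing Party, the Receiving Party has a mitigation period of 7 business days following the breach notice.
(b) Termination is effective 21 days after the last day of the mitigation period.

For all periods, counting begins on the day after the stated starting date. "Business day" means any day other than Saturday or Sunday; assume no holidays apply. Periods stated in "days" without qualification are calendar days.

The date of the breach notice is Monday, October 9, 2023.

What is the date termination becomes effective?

November 8, 2023

The last day of the mitigation period: counting 7 business days from Monday, October 9, 2023 (Oct 10, Oct 11, Oct 12, Oct 13, Oct 16, Oct 17, Oct 18, skipping weekends) reaches Wednesday, October 18, 2023.
Adding 21 calendar days to October 18, 2023 gives November 8, 2023, which is the date termination becomes effective.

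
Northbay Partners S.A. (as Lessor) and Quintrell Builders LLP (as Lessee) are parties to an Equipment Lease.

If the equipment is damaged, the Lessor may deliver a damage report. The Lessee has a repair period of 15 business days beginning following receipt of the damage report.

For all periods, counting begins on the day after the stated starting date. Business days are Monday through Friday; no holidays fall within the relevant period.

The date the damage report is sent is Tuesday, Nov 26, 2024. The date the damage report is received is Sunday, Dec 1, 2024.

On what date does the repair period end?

From Sunday, Dec 1, 2024, 15 business days (Dec 2, Dec 3, Dec 4, Dec 5, …, Dec 18, Dec 19, Dec 20, skipping weekends) brings us to Friday, Dec 20, 2024, which is the last day of the repair period.

Dec 20, 2024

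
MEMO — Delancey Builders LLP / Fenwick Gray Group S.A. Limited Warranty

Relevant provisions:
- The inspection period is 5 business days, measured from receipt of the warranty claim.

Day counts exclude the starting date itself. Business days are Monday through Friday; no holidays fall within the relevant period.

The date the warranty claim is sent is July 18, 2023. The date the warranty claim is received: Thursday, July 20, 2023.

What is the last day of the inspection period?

July 27, 2023

The last day of the inspection period: 5 business days after Thursday, July 20, 2023, skipping weekends — Jul 21, Jul 24, Jul 25, Jul 26, Jul 27 — lands on Thursday, July 27, 2023.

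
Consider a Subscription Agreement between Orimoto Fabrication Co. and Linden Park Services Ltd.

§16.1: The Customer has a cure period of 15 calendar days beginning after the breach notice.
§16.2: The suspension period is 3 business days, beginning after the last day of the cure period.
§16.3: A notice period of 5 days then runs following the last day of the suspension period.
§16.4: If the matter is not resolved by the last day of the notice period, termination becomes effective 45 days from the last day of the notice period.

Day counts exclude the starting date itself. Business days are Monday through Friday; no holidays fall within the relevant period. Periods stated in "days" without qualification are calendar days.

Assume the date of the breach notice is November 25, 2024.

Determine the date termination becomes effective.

The last day of the cure period: 15 calendar days after November 25, 2024 is December 10, 2024.
The last day of the suspension period: counting 3 business days from Tuesday, December 10, 2024 (Dec 11, Dec 12, Dec 13, skipping weekends) reaches Friday, December 13, 2024.
Adding 5 calendar days to December 13, 2024 gives December 18, 2024, which is the last day of the notice period.
The date termination becomes effective: 45 calendar days after December 18, 2024 is February 1, 2025.

February 1, 2025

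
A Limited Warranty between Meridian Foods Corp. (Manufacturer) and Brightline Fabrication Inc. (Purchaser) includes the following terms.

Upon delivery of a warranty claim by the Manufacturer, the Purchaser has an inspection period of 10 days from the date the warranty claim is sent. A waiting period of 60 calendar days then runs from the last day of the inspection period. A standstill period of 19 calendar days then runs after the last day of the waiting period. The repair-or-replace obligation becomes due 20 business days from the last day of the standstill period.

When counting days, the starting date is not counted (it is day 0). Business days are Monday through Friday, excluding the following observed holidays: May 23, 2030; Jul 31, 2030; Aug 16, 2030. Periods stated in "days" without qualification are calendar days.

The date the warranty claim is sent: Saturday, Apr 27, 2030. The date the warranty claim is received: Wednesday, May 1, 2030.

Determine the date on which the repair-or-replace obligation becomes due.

Aug 26, 2030

The last day of the inspection period: 10 calendar days after Apr 27, 2030 is May 7, 2030.
The last day of the waiting period: May 7, 2030 + 60 days = Jul 6, 2030.
Adding 19 calendar days to Jul 6, 2030 gives Jul 25, 2030, which is the last day of the standstill period.
From Thursday, Jul 25, 2030, 20 business days (Jul 26, Jul 29, Jul 30, Aug 1, …, Aug 22, Aug 23, Aug 26, skipping weekends and the listed holidays on Jul 31, Aug 16) brings us to Monday, Aug 26, 2030, which is the date on which the repair-or-replace obligation becomes due.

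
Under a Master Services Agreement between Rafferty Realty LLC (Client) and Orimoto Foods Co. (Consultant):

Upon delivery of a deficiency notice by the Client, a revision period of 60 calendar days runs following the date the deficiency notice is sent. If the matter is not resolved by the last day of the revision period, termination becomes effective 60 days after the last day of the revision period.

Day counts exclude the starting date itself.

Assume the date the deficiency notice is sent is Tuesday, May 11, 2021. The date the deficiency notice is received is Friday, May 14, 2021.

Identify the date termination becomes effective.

Sep 8, 2021

Adding 60 calendar days to May 11, 2021 gives Jul 10, 2021, which is the last day of the revision period.
Adding 60 calendar days to Jul 10, 2021 gives Sep 8, 2021, which is the date termination becomes effective.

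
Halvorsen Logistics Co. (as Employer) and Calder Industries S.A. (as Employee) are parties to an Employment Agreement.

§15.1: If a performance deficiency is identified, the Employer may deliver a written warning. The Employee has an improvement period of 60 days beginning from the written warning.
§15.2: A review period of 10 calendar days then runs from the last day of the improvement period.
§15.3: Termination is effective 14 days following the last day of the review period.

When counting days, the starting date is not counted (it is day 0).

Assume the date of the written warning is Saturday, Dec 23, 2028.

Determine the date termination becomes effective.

Mar 17, 2029

Adding 60 calendar days to Dec 23, 2028 gives Feb 21, 2029, which is the last day of the improvement period.
The last day of the review period: Feb 21, 2029 + 10 days = Mar 3, 2029.
The date termination becomes effective: 14 calendar days after Mar 3, 2029 is Mar 17, 2029.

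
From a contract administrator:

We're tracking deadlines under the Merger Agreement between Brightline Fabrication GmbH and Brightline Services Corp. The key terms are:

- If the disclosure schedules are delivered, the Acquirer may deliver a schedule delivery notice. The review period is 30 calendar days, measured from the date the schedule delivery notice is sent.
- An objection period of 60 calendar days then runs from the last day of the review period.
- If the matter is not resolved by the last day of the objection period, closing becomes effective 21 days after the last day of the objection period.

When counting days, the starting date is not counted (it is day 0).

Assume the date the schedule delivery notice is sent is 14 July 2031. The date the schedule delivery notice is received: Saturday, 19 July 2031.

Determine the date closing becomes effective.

2 November 2031

The last day of the review period: 30 calendar days after 14 July 2031 is 13 August 2031.
The last day of the objection period: 60 calendar days after 13 August 2031 is 12 October 2031.
Adding 21 calendar days to 12 October 2031 gives 2 November 2031, which is the date closing becomes effective.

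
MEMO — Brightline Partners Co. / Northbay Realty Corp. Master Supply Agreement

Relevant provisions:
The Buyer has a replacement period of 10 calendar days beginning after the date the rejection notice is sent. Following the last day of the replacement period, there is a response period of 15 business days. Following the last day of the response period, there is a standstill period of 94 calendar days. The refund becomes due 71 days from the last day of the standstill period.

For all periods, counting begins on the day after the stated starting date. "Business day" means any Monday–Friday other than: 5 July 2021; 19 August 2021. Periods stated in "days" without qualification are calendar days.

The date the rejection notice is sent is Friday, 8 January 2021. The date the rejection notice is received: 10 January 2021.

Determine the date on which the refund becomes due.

The last day of the replacement period: 10 calendar days after 8 January 2021 is 18 January 2021.
The last day of the response period: 15 business days after Monday, 18 January 2021, skipping weekends — Jan 19, Jan 20, Jan 21, Jan 22, …, Feb 4, Feb 5, Feb 8 — lands on Monday, 8 February 2021.
The last day of the standstill period: 8 February 2021 + 94 days = 13 May 2021.
Adding 71 calendar days to 13 May 2021 gives 23 July 2021, which is the date on which the refund becomes due.

23 July 2021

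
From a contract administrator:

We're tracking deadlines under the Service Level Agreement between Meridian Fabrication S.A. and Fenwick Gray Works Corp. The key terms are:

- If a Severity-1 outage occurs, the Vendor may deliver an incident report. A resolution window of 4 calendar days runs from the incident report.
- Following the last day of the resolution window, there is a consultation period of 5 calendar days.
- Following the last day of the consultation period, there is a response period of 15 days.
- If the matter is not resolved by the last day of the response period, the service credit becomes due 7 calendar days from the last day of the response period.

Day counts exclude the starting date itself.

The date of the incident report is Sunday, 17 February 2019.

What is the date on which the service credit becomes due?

20 March 2019

Adding 4 calendar days to 17 February 2019 gives 21 February 2019, which is the last day of the resolution window.
The last day of the consultation period: 5 calendar days after 21 February 2019 is 26 February 2019.
The last day of the response period: 15 calendar days after 26 February 2019 is 13 March 2019.
The date on which the service credit becomes due: 7 calendar days after 13 March 2019 is 20 March 2019.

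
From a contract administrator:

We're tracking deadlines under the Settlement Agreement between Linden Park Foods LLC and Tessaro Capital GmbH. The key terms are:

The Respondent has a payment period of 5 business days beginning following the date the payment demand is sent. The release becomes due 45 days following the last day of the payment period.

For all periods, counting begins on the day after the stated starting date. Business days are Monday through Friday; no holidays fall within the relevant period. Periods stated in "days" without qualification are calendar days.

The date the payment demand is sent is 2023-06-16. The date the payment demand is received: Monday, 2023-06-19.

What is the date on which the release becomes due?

2023-08-07

The last day of the payment period: counting 5 business days from Friday, 2023-06-16 (Jun 19, Jun 20, Jun 21, Jun 22, Jun 23, skipping weekends) reaches Friday, 2023-06-23.
Adding 45 calendar days to 2023-06-23 gives 2023-08-07, which is the date on which the release becomes due.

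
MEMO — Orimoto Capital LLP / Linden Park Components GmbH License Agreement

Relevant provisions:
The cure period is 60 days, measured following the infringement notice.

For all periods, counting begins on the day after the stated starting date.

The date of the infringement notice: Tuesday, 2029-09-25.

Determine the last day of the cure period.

2029-11-24

The last day of the cure period: 2029-09-25 + 60 days = 2029-11-24.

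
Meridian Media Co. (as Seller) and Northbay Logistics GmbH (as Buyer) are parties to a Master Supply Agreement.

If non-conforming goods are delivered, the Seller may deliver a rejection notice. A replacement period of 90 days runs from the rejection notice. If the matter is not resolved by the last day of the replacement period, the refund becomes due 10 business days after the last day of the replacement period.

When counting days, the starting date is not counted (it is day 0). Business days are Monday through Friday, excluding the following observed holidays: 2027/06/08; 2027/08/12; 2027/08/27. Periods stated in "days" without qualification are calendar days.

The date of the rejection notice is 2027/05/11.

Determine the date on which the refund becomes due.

The last day of the replacement period: 90 calendar days after 2027/05/11 is 2027/08/09.
From Monday, 2027/08/09, 10 business days (Aug 10, Aug 11, Aug 13, Aug 16, Aug 17, Aug 18, Aug 19, Aug 20, Aug 23, Aug 24, skipping weekends and the listed holiday on Aug 12) brings us to Tuesday, 2027/08/24, which is the date on which the refund becomes due.

2027/08/24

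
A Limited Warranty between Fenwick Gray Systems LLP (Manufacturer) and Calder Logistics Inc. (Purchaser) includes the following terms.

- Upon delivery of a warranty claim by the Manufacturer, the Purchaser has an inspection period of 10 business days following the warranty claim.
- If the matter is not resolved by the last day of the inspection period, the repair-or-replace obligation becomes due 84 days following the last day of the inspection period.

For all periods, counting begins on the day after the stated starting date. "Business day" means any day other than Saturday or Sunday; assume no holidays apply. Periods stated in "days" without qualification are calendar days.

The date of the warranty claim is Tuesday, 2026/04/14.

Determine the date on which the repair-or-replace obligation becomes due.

2026/07/21

The last day of the inspection period: counting 10 business days from Tuesday, 2026/04/14 (Apr 15, Apr 16, Apr 17, Apr 20, Apr 21, Apr 22, Apr 23, Apr 24, Apr 27, Apr 28, skipping weekends) reaches Tuesday, 2026/04/28.
The date on which the repair-or-replace obligation becomes due: 2026/04/28 + 84 days = 2026/07/21.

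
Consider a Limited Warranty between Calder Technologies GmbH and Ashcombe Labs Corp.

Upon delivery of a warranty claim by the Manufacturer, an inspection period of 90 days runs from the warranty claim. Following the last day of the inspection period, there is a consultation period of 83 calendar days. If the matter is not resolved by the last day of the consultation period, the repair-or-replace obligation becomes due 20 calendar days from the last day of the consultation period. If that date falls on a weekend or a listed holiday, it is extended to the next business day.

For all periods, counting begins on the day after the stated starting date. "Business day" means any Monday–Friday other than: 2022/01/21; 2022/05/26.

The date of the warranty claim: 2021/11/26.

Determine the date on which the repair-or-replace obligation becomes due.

The last day of the inspection period: 2021/11/26 + 90 days = 2022/02/24.
The last day of the consultation period: 83 calendar days after 2022/02/24 is 2022/05/18.
The date on which the repair-or-replace obligation becomes due: 2022/05/18 + 20 days = 2022/06/07. 2022/06/07 is a Tuesday and is not a listed holiday, so no roll-forward applies.

2022/06/07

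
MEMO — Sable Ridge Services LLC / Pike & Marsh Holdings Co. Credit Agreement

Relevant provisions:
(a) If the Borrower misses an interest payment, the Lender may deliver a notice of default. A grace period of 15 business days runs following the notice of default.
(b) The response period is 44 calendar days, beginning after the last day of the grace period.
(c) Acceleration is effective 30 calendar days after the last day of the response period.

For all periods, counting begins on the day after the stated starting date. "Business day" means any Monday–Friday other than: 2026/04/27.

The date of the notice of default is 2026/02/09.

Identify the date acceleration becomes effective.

The last day of the grace period: counting 15 business days from Monday, 2026/02/09 (Feb 10, Feb 11, Feb 12, Feb 13, …, Feb 26, Feb 27, Mar 2, skipping weekends) reaches Monday, 2026/03/02.
The last day of the response period: 44 calendar days after 2026/03/02 is 2026/04/15.
The date acceleration becomes effective: 2026/04/15 + 30 days = 2026/05/15.

2026/05/15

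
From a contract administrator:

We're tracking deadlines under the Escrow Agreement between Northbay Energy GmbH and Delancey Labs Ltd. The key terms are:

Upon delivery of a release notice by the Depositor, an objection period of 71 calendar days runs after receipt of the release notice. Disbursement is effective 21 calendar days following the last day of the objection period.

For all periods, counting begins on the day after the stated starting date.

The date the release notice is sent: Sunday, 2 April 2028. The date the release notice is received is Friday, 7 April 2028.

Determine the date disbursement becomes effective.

8 July 2028

Adding 71 calendar days to 7 April 2028 gives 17 June 2028, which is the last day of the objection period.
The date disbursement becomes effective: 17 June 2028 + 21 days = 8 July 2028.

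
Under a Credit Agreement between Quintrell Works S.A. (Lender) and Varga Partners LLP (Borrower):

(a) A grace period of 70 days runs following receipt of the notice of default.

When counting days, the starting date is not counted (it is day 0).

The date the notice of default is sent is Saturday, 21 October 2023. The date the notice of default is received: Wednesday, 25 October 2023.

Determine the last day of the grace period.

Adding 70 calendar days to 25 October 2023 gives 3 January 2024, which is the last day of the grace period.

3 January 2024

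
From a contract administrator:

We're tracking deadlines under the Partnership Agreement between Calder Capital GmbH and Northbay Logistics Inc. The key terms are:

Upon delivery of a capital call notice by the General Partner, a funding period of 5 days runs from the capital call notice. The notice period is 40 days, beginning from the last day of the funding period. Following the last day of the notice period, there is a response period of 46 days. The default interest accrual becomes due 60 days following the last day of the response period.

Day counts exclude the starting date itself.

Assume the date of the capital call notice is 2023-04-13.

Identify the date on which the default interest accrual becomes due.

Adding 5 calendar days to 2023-04-13 gives 2023-04-18, which is the last day of the funding period.
Adding 40 calendar days to 2023-04-18 gives 2023-05-28, which is the last day of the notice period.
The last day of the response period: 46 calendar days after 2023-05-28 is 2023-07-13.
The date on which the default interest accrual becomes due: 2023-07-13 + 60 days = 2023-09-11.

2023-09-11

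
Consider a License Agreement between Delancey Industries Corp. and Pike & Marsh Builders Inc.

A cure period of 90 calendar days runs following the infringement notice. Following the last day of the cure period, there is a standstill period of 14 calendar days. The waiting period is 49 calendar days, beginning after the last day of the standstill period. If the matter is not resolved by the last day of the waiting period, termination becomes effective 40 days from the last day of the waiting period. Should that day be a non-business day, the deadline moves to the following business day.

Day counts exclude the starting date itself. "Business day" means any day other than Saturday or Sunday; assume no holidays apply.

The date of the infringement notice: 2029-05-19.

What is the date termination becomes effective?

2029-11-28

The last day of the cure period: 90 calendar days after 2029-05-19 is 2029-08-17.
The last day of the standstill period: 2029-08-17 + 14 days = 2029-08-31.
Adding 49 calendar days to 2029-08-31 gives 2029-10-19, which is the last day of the waiting period.
Adding 40 calendar days to 2029-10-19 gives 2029-11-28, which is the date termination becomes effective. 2029-11-28 is a Wednesday, so no roll-forward applies.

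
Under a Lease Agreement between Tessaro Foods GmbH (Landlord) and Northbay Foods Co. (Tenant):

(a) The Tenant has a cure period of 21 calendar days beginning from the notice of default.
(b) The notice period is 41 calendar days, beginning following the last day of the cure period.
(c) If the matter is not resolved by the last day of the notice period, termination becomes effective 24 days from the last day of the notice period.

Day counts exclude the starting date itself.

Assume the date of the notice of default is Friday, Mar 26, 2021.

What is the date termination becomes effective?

Jun 20, 2021

The last day of the cure period: 21 calendar days after Mar 26, 2021 is Apr 16, 2021.
The last day of the notice period: Apr 16, 2021 + 41 days = May 27, 2021.
The date termination becomes effective: 24 calendar days after May 27, 2021 is Jun 20, 2021.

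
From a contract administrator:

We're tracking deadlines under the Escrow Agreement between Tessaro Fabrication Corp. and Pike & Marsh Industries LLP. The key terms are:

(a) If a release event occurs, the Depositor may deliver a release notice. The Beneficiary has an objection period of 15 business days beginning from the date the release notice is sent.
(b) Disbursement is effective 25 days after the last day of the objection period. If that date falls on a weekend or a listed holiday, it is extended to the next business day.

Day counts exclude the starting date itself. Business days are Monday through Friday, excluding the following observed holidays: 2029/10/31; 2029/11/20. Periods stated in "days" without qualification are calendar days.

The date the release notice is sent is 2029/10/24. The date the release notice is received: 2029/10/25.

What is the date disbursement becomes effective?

2029/12/10

The last day of the objection period: 15 business days after Wednesday, 2029/10/24, skipping weekends and the listed holiday on Oct 31 — Oct 25, Oct 26, Oct 29, Oct 30, …, Nov 13, Nov 14, Nov 15 — lands on Thursday, 2029/11/15.
The date disbursement becomes effective: 25 calendar days after 2029/11/15 is 2029/12/10. 2029/12/10 is a Monday and is not a listed holiday, so no roll-forward applies.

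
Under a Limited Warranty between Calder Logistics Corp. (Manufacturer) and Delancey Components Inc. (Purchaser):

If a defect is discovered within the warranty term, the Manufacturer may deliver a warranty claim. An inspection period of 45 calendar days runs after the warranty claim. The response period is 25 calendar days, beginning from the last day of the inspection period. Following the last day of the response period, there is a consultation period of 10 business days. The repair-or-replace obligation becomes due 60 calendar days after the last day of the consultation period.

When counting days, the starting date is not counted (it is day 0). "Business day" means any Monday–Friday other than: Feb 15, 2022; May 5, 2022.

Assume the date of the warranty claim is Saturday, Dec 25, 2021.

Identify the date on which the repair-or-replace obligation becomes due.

May 17, 2022

The last day of the inspection period: Dec 25, 2021 + 45 days = Feb 8, 2022.
The last day of the response period: 25 calendar days after Feb 8, 2022 is Mar 5, 2022.
The last day of the consultation period: counting 10 business days from Saturday, Mar 5, 2022 (Mar 7, Mar 8, Mar 9, Mar 10, Mar 11, Mar 14, Mar 15, Mar 16, Mar 17, Mar 18, skipping weekends) reaches Friday, Mar 18, 2022.
The date on which the repair-or-replace obligation becomes due: 60 calendar days after Mar 18, 2022 is May 17, 2022.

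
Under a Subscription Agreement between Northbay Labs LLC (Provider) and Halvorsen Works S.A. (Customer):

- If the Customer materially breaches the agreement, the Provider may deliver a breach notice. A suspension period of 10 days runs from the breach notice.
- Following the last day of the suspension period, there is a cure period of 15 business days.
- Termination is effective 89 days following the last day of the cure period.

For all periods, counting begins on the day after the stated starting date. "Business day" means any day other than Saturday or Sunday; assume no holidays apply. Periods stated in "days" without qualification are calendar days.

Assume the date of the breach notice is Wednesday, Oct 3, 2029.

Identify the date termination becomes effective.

The last day of the suspension period: 10 calendar days after Oct 3, 2029 is Oct 13, 2029.
The last day of the cure period: 15 business days after Saturday, Oct 13, 2029, skipping weekends — Oct 15, Oct 16, Oct 17, Oct 18, …, Oct 31, Nov 1, Nov 2 — lands on Friday, Nov 2, 2029.
The date termination becomes effective: Nov 2, 2029 + 89 days = Jan 30, 2030.

Jan 30, 2030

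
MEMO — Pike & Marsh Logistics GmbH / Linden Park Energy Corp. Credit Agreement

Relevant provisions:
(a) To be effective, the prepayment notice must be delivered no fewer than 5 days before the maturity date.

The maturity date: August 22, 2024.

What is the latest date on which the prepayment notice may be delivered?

Counting back 5 calendar days from August 22, 2024 gives August 17, 2024.

August 17, 2024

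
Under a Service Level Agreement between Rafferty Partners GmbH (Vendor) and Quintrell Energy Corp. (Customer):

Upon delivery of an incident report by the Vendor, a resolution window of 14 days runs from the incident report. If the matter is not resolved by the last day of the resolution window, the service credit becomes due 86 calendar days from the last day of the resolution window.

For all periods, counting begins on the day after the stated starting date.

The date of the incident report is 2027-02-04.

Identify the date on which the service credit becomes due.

2027-05-15

The last day of the resolution window: 14 calendar days after 2027-02-04 is 2027-02-18.
Adding 86 calendar days to 2027-02-18 gives 2027-05-15, which is the date on which the service credit becomes due.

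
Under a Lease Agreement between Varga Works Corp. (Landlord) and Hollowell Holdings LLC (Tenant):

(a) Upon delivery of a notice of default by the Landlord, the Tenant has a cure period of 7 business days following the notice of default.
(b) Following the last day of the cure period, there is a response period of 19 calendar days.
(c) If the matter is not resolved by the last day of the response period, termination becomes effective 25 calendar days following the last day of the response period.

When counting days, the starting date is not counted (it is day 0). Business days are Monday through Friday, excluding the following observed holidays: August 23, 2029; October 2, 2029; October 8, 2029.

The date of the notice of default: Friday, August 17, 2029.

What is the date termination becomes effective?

October 12, 2029

From Friday, August 17, 2029, 7 business days (Aug 20, Aug 21, Aug 22, Aug 24, Aug 27, Aug 28, Aug 29, skipping weekends and the listed holiday on Aug 23) brings us to Wednesday, August 29, 2029, which is the last day of the cure period.
The last day of the response period: 19 calendar days after August 29, 2029 is September 17, 2029.
The date termination becomes effective: 25 calendar days after September 17, 2029 is October 12, 2029.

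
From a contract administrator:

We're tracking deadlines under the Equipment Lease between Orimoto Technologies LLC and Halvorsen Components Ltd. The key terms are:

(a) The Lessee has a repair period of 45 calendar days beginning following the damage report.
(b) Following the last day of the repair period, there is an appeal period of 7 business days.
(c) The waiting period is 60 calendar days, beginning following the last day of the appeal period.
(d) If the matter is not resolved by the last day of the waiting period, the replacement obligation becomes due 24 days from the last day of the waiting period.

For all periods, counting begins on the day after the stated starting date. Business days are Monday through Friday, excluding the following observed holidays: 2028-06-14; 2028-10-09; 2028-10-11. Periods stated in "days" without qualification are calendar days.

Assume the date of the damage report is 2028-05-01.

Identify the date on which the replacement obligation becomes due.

The last day of the repair period: 45 calendar days after 2028-05-01 is 2028-06-15.
The last day of the appeal period: counting 7 business days from Thursday, 2028-06-15 (Jun 16, Jun 19, Jun 20, Jun 21, Jun 22, Jun 23, Jun 26, skipping weekends) reaches Monday, 2028-06-26.
Adding 60 calendar days to 2028-06-26 gives 2028-08-25, which is the last day of the waiting period.
The date on which the replacement obligation becomes due: 2028-08-25 + 24 days = 2028-09-18.

2028-09-18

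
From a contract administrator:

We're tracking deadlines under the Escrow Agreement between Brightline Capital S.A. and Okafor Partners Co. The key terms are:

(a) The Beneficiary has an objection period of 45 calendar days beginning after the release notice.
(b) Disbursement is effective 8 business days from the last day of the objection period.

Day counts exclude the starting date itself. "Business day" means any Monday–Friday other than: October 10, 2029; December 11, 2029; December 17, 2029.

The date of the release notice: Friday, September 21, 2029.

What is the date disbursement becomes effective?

Adding 45 calendar days to September 21, 2029 gives November 5, 2029, which is the last day of the objection period.
The date disbursement becomes effective: 8 business days after Monday, November 5, 2029, skipping weekends — Nov 6, Nov 7, Nov 8, Nov 9, Nov 12, Nov 13, Nov 14, Nov 15 — lands on Thursday, November 15, 2029.

November 15, 2029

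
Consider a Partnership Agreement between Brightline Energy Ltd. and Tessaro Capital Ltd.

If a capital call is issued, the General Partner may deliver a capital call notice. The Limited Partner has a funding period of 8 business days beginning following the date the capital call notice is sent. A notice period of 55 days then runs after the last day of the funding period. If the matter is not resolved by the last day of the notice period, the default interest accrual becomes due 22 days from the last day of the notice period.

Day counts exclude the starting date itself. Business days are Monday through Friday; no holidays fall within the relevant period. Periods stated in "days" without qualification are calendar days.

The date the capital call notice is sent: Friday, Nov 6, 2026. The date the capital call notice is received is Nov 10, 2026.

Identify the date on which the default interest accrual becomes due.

Feb 3, 2027

The last day of the funding period: 8 business days after Friday, Nov 6, 2026, skipping weekends — Nov 9, Nov 10, Nov 11, Nov 12, Nov 13, Nov 16, Nov 17, Nov 18 — lands on Wednesday, Nov 18, 2026.
Adding 55 calendar days to Nov 18, 2026 gives Jan 12, 2027, which is the last day of the notice period.
The date on which the default interest accrual becomes due: Jan 12, 2027 + 22 days = Feb 3, 2027.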